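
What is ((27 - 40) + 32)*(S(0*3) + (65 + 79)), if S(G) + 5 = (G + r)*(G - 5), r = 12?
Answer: 1501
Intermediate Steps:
S(G) = -5 + (-5 + G)*(12 + G) (S(G) = -5 + (G + 12)*(G - 5) = -5 + (12 + G)*(-5 + G) = -5 + (-5 + G)*(12 + G))
((27 - 40) + 32)*(S(0*3) + (65 + 79)) = ((27 - 40) + 32)*((-65 + (0*3)² + 7*(0*3)) + (65 + 79)) = (-13 + 32)*((-65 + 0² + 7*0) + 144) = 19*((-65 + 0 + 0) + 144) = 19*(-65 + 144) = 19*79 = 1501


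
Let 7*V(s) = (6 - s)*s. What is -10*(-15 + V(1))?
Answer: 1000/7 ≈ 142.86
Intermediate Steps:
V(s) = s*(6 - s)/7 (V(s) = ((6 - s)*s)/7 = (s*(6 - s))/7 = s*(6 - s)/7)
-10*(-15 + V(1)) = -10*(-15 + (1/7)*1*(6 - 1*1)) = -10*(-15 + (1/7)*1*(6 - 1)) = -10*(-15 + (1/7)*1*5) = -10*(-15 + 5/7) = -10*(-100/7) = 1000/7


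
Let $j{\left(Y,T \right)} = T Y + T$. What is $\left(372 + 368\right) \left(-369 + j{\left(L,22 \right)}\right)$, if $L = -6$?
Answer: $-354460$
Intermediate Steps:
$j{\left(Y,T \right)} = T + T Y$
$\left(372 + 368\right) \left(-369 + j{\left(L,22 \right)}\right) = \left(372 + 368\right) \left(-369 + 22 \left(1 - 6\right)\right) = 740 \left(-369 + 22 \left(-5\right)\right) = 740 \left(-369 - 110\right) = 740 \left(-479\right) = -354460$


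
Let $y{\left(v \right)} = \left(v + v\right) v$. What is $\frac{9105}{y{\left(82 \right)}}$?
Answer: $\frac{9105}{13448} \approx 0.67705$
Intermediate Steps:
$y{\left(v \right)} = 2 v^{2}$ ($y{\left(v \right)} = 2 v v = 2 v^{2}$)
$\frac{9105}{y{\left(82 \right)}} = \frac{9105}{2 \cdot 82^{2}} = \frac{9105}{2 \cdot 6724} = \frac{9105}{13448}$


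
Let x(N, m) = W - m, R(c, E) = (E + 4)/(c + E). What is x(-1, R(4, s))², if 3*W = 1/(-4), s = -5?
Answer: 169/144 ≈ 1.1736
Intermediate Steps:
R(c, E) = (4 + E)/(E + c)
W = -1/12 (W = (⅓)/(-4) = (⅓)*(-¼) = -1/12 ≈ -0.083333)
x(N, m) = -1/12 - m
x(-1, R(4, s))² = (-1/12 - (4 - 5)/(-5 + 4))² = (-1/12 - (-1)/(-1))² = (-1/12 - (-1)*(-1))² = (-1/12 - 1*1)² = (-1/12 - 1)² = (-13/12)² = 169/144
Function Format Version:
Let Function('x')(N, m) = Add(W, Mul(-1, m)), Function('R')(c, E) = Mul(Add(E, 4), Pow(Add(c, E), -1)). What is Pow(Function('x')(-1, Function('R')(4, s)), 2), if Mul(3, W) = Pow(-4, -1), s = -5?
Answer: Rational(169, 144) ≈ 1.1736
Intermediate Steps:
Function('R')(c, E) = Mul(Pow(Add(E, c), -1), Add(4, E)) (Function('R')(c, E) = Mul(Add(4, E), Pow(Add(E, c), -1)) = Mul(Pow(Add(E, c), -1), Add(4, E)))
W = Rational(-1, 12) (W = Mul(Rational(1, 3), Pow(-4, -1)) = Mul(Rational(1, 3), Rational(-1, 4)) = Rational(-1, 12) ≈ -0.083333)
Function('x')(N, m) = Add(Rational(-1, 12), Mul(-1, m))
Pow(Function('x')(-1, Function('R')(4, s)), 2) = Pow(Add(Rational(-1, 12), Mul(-1, Mul(Pow(Add(-5, 4), -1), Add(4, -5)))), 2) = Pow(Add(Rational(-1, 12), Mul(-1, Mul(Pow(-1, -1), -1))), 2) = Pow(Add(Rational(-1, 12), Mul(-1, Mul(-1, -1))), 2) = Pow(Add(Rational(-1, 12), Mul(-1, 1)), 2) = Pow(Add(Rational(-1, 12), -1), 2) = Pow(Rational(-13, 12), 2) = Rational(169, 144)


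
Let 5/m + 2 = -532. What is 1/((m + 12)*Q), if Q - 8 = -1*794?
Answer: -89/838793 ≈ -0.00010610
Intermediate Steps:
m = -5/534 (m = 5/(-2 - 532) = 5/(-534) = 5*(-1/534) = -5/534 ≈ -0.0093633)
Q = -786 (Q = 8 - 1*794 = 8 - 794 = -786)
1/((m + 12)*Q) = 1/((-5/534 + 12)*(-786)) = -1/786/(6403/534) = (534/6403)*(-1/786) = -89/838793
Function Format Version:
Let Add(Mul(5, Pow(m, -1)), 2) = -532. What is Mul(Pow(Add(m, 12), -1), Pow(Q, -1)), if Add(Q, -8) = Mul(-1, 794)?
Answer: Rational(-89, 838793) ≈ -0.00010610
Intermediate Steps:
m = Rational(-5, 534) (m = Mul(5, Pow(Add(-2, -532), -1)) = Mul(5, Pow(-534, -1)) = Mul(5, Rational(-1, 534)) = Rational(-5, 534) ≈ -0.0093633)
Q = -786 (Q = Add(8, Mul(-1, 794)) = Add(8, -794) = -786)
Mul(Pow(Add(m, 12), -1), Pow(Q, -1)) = Mul(Pow(Add(Rational(-5, 534), 12), -1), Pow(-786, -1)) = Mul(Pow(Rational(6403, 534), -1), Rational(-1, 786)) = Mul(Rational(534, 6403), Rational(-1, 786)) = Rational(-89, 838793)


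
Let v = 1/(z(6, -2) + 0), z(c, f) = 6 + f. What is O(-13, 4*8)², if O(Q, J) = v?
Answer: 1/16 ≈ 0.062500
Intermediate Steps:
v = ¼ (v = 1/((6 - 2) + 0) = 1/(4 + 0) = 1/4 = ¼ ≈ 0.25000)
O(Q, J) = ¼
O(-13, 4*8)² = (¼)² = 1/16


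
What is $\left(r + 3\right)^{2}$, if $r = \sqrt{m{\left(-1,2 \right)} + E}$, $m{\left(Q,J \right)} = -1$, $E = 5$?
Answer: $25$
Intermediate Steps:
$r = 2$ ($r = \sqrt{-1 + 5} = \sqrt{4} = 2$)
$\left(r + 3\right)^{2} = \left(2 + 3\right)^{2} = 5^{2} = 25$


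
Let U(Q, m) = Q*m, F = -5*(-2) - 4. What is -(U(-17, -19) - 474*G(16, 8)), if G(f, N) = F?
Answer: 2521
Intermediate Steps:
F = 6 (F = 10 - 4 = 6)
G(f, N) = 6
-(U(-17, -19) - 474*G(16, 8)) = -(-17*(-19) - 474*6) = -(323 - 2844) = -1*(-2521) = 2521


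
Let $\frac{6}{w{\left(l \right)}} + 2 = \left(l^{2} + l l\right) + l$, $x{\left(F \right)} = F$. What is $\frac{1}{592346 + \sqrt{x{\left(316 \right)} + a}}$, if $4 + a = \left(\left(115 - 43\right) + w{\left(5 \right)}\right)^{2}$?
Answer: $\frac{831949957}{492802221487076} - \frac{53 \sqrt{3871023}}{492802221487076} \approx 1.688 \cdot 10^{-6}$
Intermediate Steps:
$w{\left(l \right)} = \frac{6}{-2 + l + 2 l^{2}}$ ($w{\left(l \right)} = \frac{6}{-2 + \left(\left(l^{2} + l l\right) + l\right)} = \frac{6}{-2 + \left(\left(l^{2} + l^{2}\right) + l\right)} = \frac{6}{-2 + \left(2 l^{2} + l\right)} = \frac{6}{-2 + \left(l + 2 l^{2}\right)} = \frac{6}{-2 + l + 2 l^{2}}$)
$a = \frac{14596448}{2809}$ ($a = -4 + \left(\left(115 - 43\right) + \frac{6}{-2 + 5 + 2 \cdot 5^{2}}\right)^{2} = -4 + \left(72 + \frac{6}{-2 + 5 + 2 \cdot 25}\right)^{2} = -4 + \left(72 + \frac{6}{-2 + 5 + 50}\right)^{2} = -4 + \left(72 + \frac{6}{53}\right)^{2} = -4 + \left(\frac{3822}{53}\right)^{2} = -4 + \frac{14607684}{2809} = \frac{14596448}{2809} \approx 5196.3$)
$\frac{1}{592346 + \sqrt{x{\left(316 \right)} + a}} = \frac{1}{592346 + \sqrt{316 + \frac{14596448}{2809}}} = \frac{1}{592346 + \sqrt{\frac{15484092}{2809}}} = \frac{1}{592346 + \frac{2 \sqrt{3871023}}{53}}$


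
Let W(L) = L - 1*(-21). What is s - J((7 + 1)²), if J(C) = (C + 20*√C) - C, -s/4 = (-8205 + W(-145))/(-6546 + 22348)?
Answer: -1247502/7901 ≈ -157.89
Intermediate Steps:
W(L) = 21 + L (W(L) = L + 21 = 21 + L)
s = 16658/7901 (s = -4*(-8205 + (21 - 145))/(-6546 + 22348) = -4*(-8205 - 124)/15802 = -(-33316)/15802 = -4*(-8329/15802) = 16658/7901 ≈ 2.1083)
J(C) = 20*√C
s - J((7 + 1)²) = 16658/7901 - 20*√((7 + 1)²) = 16658/7901 - 20*√(8²) = 16658/7901 - 20*√64 = 16658/7901 - 20*8 = 16658/7901 - 1*160 = 16658/7901 - 160 = -1247502/7901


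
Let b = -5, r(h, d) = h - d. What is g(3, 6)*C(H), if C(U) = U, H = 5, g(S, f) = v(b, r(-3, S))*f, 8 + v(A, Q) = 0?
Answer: -240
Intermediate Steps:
v(A, Q) = -8 (v(A, Q) = -8 + 0 = -8)
g(S, f) = -8*f
g(3, 6)*C(H) = -8*6*5 = -48*5 = -240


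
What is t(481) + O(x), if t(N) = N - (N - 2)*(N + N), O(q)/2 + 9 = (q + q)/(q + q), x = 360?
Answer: -460333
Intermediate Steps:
O(q) = -16 (O(q) = -18 + 2*((q + q)/(q + q)) = -18 + 2*((2*q)/((2*q))) = -18 + 2*((2*q)*(1/(2*q))) = -18 + 2*1 = -18 + 2 = -16)
t(N) = N - 2*N*(-2 + N) (t(N) = N - (-2 + N)*2*N = N - 2*N*(-2 + N))
t(481) + O(x) = 481*(5 - 2*481) - 16 = 481*(5 - 962) - 16 = 481*(-957) - 16 = -460317 - 16 = -460333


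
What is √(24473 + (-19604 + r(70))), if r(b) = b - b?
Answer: 3*√541 ≈ 69.778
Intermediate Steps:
r(b) = 0
√(24473 + (-19604 + r(70))) = √(24473 + (-19604 + 0)) = √(24473 - 19604) = √4869 = 3*√541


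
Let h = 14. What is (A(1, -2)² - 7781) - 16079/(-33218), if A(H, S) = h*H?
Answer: -251942451/33218 ≈ -7584.5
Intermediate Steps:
A(H, S) = 14*H
(A(1, -2)² - 7781) - 16079/(-33218) = ((14*1)² - 7781) - 16079/(-33218) = (14² - 7781) - 16079*(-1/33218) = (196 - 7781) + 16079/33218 = -7585 + 16079/33218 = -251942451/33218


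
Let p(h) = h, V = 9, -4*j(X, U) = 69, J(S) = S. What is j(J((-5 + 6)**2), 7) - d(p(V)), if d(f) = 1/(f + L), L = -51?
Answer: -1447/84 ≈ -17.226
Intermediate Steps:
j(X, U) = -69/4 (j(X, U) = -1/4*69 = -69/4)
d(f) = 1/(-51 + f) (d(f) = 1/(f - 51) = 1/(-51 + f))
j(J((-5 + 6)**2), 7) - d(p(V)) = -69/4 - 1/(-51 + 9) = -69/4 - 1/(-42) = -69/4 - 1*(-1/42) = -69/4 + 1/42 = -1447/84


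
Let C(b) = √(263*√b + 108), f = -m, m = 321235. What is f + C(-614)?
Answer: -321235 + √(108 + 263*I*√614) ≈ -3.2118e+5 + 56.612*I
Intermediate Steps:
f = -321235 (f = -1*321235 = -321235)
C(b) = √(108 + 263*√b)
f + C(-614) = -321235 + √(108 + 263*√(-614)) = -321235 + √(108 + 263*(I*√614)) = -321235 + √(108 + 263*I*√614)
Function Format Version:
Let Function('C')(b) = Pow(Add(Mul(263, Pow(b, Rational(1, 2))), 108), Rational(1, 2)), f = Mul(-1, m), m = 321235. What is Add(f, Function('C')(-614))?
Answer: Add(-321235, Pow(Add(108, Mul(263, I, Pow(614, Rational(1, 2)))), Rational(1, 2))) ≈ Add(-3.2118e+5, Mul(56.612, I))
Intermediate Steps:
f = -321235 (f = Mul(-1, 321235) = -321235)
Function('C')(b) = Pow(Add(108, Mul(263, Pow(b, Rational(1, 2)))), Rational(1, 2))
Add(f, Function('C')(-614)) = Add(-321235, Pow(Add(108, Mul(263, Pow(-614, Rational(1, 2)))), Rational(1, 2))) = Add(-321235, Pow(Add(108, Mul(263, Mul(I, Pow(614, Rational(1, 2))))), Rational(1, 2))) = Add(-321235, Pow(Add(108, Mul(263, I, Pow(614, Rational(1, 2)))), Rational(1, 2)))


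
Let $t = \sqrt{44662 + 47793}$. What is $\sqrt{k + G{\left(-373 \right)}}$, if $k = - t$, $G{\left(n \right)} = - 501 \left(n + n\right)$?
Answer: $\sqrt{373746 - 41 \sqrt{55}} \approx 611.1$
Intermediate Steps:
$t = 41 \sqrt{55}$ ($t = \sqrt{92455} = 41 \sqrt{55} \approx 304.06$)
$G{\left(n \right)} = - 1002 n$ ($G{\left(n \right)} = - 501 \cdot 2 n = - 1002 n$)
$k = - 41 \sqrt{55} \approx -304.06$
$\sqrt{k + G{\left(-373 \right)}} = \sqrt{- 41 \sqrt{55} - -373746} = \sqrt{- 41 \sqrt{55} + 373746} = \sqrt{373746 - 41 \sqrt{55}}$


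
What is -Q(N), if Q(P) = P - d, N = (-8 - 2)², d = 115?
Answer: 15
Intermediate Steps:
N = 100 (N = (-10)² = 100)
Q(P) = -115 + P (Q(P) = P - 1*115 = P - 115 = -115 + P)
-Q(N) = -(-115 + 100) = -1*(-15) = 15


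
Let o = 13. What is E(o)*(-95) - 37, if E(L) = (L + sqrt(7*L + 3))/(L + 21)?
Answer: -2493/34 - 95*sqrt(94)/34 ≈ -100.41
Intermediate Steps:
E(L) = (L + sqrt(3 + 7*L))/(21 + L)
E(o)*(-95) - 37 = ((13 + sqrt(3 + 7*13))/(21 + 13))*(-95) - 37 = ((13 + sqrt(3 + 91))/34)*(-95) - 37 = ((13 + sqrt(94))/34)*(-95) - 37 = (13/34 + sqrt(94)/34)*(-95) - 37 = (-1235/34 - 95*sqrt(94)/34) - 37 = -2493/34 - 95*sqrt(94)/34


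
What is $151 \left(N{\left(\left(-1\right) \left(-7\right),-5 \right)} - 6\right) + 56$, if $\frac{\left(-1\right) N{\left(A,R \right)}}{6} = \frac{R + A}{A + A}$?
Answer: $- \frac{6856}{7} \approx -979.43$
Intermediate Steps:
$N{\left(A,R \right)} = - \frac{3 \left(A + R\right)}{A}$ ($N{\left(A,R \right)} = - 6 \frac{R + A}{A + A} = - 6 \frac{A + R}{2 A} = - \frac{3 \left(A + R\right)}{A}$)
$151 \left(N{\left(\left(-1\right) \left(-7\right),-5 \right)} - 6\right) + 56 = 151 \left(\left(-3 - - \frac{15}{\left(-1\right) \left(-7\right)}\right) - 6\right) + 56 = 151 \left(\left(-3 - - \frac{15}{7}\right) - 6\right) + 56 = 151 \left(\left(-3 - \left(-15\right) \frac{1}{7}\right) - 6\right) + 56 = 151 \left(\left(-3 + \frac{15}{7}\right) - 6\right) + 56 = 151 \left(- \frac{6}{7} - 6\right) + 56 = 151 \left(- \frac{48}{7}\right) + 56 = - \frac{7248}{7} + 56 = - \frac{6856}{7}$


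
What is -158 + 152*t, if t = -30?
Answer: -4718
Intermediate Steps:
-158 + 152*t = -158 + 152*(-30) = -158 - 4560 = -4718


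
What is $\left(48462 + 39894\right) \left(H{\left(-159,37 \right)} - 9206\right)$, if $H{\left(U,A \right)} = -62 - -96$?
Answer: $-810401232$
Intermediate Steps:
$H{\left(U,A \right)} = 34$ ($H{\left(U,A \right)} = -62 + 96 = 34$)
$\left(48462 + 39894\right) \left(H{\left(-159,37 \right)} - 9206\right) = \left(48462 + 39894\right) \left(34 - 9206\right) = 88356 \left(-9172\right) = -810401232$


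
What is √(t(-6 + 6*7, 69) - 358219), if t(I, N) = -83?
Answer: I*√358302 ≈ 598.58*I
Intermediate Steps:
√(t(-6 + 6*7, 69) - 358219) = √(-83 - 358219) = √(-358302) = I*√358302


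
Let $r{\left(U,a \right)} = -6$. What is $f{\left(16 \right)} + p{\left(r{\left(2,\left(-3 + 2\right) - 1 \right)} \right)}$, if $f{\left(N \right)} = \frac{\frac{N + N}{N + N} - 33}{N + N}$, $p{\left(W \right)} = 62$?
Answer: $61$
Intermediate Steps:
$f{\left(N \right)} = - \frac{16}{N}$ ($f{\left(N \right)} = \frac{\frac{2 N}{2 N} - 33}{2 N} = \left(2 N \frac{1}{2 N} - 33\right) \frac{1}{2 N} = \left(1 - 33\right) \frac{1}{2 N} = - 32 \frac{1}{2 N} = - \frac{16}{N}$)
$f{\left(16 \right)} + p{\left(r{\left(2,\left(-3 + 2\right) - 1 \right)} \right)} = - \frac{16}{16} + 62 = \left(-16\right) \frac{1}{16} + 62 = -1 + 62 = 61$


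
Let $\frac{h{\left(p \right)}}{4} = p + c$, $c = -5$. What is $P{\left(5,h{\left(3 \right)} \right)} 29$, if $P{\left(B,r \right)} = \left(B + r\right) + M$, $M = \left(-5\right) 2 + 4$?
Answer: $-261$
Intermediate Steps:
$h{\left(p \right)} = -20 + 4 p$ ($h{\left(p \right)} = 4 \left(p - 5\right) = 4 \left(-5 + p\right) = -20 + 4 p$)
$M = -6$ ($M = -10 + 4 = -6$)
$P{\left(B,r \right)} = -6 + B + r$ ($P{\left(B,r \right)} = \left(B + r\right) - 6 = -6 + B + r$)
$P{\left(5,h{\left(3 \right)} \right)} 29 = \left(-6 + 5 + \left(-20 + 4 \cdot 3\right)\right) 29 = \left(-6 + 5 + \left(-20 + 12\right)\right) 29 = \left(-6 + 5 - 8\right) 29 = \left(-9\right) 29 = -261$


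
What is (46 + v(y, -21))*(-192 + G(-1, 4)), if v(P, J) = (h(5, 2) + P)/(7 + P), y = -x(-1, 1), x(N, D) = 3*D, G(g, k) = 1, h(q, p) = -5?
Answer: -8404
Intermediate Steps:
y = -3 ≈ -3.0000
v(P, J) = (-5 + P)/(7 + P)
(46 + v(y, -21))*(-192 + G(-1, 4)) = (46 + (-5 - 3)/(7 - 3))*(-192 + 1) = (46 - 8/4)*(-191) = (46 + (¼)*(-8))*(-191) = (46 - 2)*(-191) = 44*(-191) = -8404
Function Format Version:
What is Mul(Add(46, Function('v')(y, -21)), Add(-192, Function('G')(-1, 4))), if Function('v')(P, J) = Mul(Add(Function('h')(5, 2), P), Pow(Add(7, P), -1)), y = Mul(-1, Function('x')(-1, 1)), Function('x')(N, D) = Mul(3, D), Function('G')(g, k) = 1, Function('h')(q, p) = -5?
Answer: -8404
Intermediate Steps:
y = -3 (y = Mul(-1, Mul(3, 1)) = Mul(-1, 3) = -3)
Function('v')(P, J) = Mul(Pow(Add(7, P), -1), Add(-5, P)) (Function('v')(P, J) = Mul(Add(-5, P), Pow(Add(7, P), -1)) = Mul(Pow(Add(7, P), -1), Add(-5, P)))
Mul(Add(46, Function('v')(y, -21)), Add(-192, Function('G')(-1, 4))) = Mul(Add(46, Mul(Pow(Add(7, -3), -1), Add(-5, -3))), Add(-192, 1)) = Mul(Add(46, Mul(Pow(4, -1), -8)), -191) = Mul(Add(46, Mul(Rational(1, 4), -8)), -191) = Mul(Add(46, -2), -191) = Mul(44, -191) = -8404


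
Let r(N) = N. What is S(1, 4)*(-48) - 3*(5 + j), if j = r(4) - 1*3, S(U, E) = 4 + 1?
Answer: -258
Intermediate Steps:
S(U, E) = 5
j = 1 (j = 4 - 1*3 = 4 - 3 = 1)
S(1, 4)*(-48) - 3*(5 + j) = 5*(-48) - 3*(5 + 1) = -240 - 3*6 = -240 - 18 = -258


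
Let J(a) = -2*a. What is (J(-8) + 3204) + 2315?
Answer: 5535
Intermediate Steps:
(J(-8) + 3204) + 2315 = (-2*(-8) + 3204) + 2315 = (16 + 3204) + 2315 = 3220 + 2315 = 5535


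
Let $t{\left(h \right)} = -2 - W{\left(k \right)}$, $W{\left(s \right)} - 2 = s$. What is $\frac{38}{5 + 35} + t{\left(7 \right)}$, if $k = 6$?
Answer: $- \frac{181}{20} \approx -9.05$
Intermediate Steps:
$W{\left(s \right)} = 2 + s$
$t{\left(h \right)} = -10$ ($t{\left(h \right)} = -2 - \left(2 + 6\right) = -2 - 8 = -10$)
$\frac{38}{5 + 35} + t{\left(7 \right)} = \frac{38}{5 + 35} - 10 = \frac{38}{40} - 10 = 38 \cdot \frac{1}{40} - 10 = \frac{19}{20} - 10 = - \frac{181}{20}$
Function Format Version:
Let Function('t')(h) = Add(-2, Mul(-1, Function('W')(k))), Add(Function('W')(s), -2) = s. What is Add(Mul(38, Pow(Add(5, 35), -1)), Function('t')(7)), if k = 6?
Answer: Rational(-181, 20) ≈ -9.0500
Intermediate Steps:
Function('W')(s) = Add(2, s)
Function('t')(h) = -10 (Function('t')(h) = Add(-2, Mul(-1, Add(2, 6))) = Add(-2, Mul(-1, 8)) = Add(-2, -8) = -10)
Add(Mul(38, Pow(Add(5, 35), -1)), Function('t')(7)) = Add(Mul(38, Pow(Add(5, 35), -1)), -10) = Add(Mul(38, Pow(40, -1)), -10) = Add(Mul(38, Rational(1, 40)), -10) = Add(Rational(19, 20), -10) = Rational(-181, 20)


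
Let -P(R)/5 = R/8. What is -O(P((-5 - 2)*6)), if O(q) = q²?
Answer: -11025/16 ≈ -689.06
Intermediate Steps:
P(R) = -5*R/8
-O(P((-5 - 2)*6)) = -(-5*(-5 - 2)*6/8)² = -(-(-35)*6/8)² = -(-5/8*(-42))² = -(105/4)² = -1*11025/16 = -11025/16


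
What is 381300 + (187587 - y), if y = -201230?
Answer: 770117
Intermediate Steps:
381300 + (187587 - y) = 381300 + (187587 - 1*(-201230)) = 381300 + (187587 + 201230) = 381300 + 388817 = 770117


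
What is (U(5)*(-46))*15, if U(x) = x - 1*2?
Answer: -2070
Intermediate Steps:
U(x) = -2 + x (U(x) = x - 2 = -2 + x)
(U(5)*(-46))*15 = ((-2 + 5)*(-46))*15 = (3*(-46))*15 = -138*15 = -2070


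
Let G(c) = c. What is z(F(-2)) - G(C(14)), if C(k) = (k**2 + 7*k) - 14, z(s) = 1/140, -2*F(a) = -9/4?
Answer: -39199/140 ≈ -279.99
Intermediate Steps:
F(a) = 9/8 (F(a) = -(-9)/(2*4) = -1/2*(-9/4) = 9/8)
z(s) = 1/140
C(k) = -14 + k**2 + 7*k
z(F(-2)) - G(C(14)) = 1/140 - (-14 + 14**2 + 7*14) = 1/140 - (-14 + 196 + 98) = 1/140 - 1*280 = 1/140 - 280 = -39199/140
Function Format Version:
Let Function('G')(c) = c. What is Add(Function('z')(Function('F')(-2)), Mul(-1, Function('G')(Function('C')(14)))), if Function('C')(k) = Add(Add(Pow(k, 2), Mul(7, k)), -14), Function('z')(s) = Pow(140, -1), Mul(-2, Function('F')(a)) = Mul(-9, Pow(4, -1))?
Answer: Rational(-39199, 140) ≈ -279.99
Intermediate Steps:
Function('F')(a) = Rational(9, 8) (Function('F')(a) = Mul(Rational(-1, 2), Mul(-9, Pow(4, -1))) = Mul(Rational(-1, 2), Mul(-9, Rational(1, 4))) = Mul(Rational(-1, 2), Rational(-9, 4)) = Rational(9, 8))
Function('z')(s) = Rational(1, 140)
Function('C')(k) = Add(-14, Pow(k, 2), Mul(7, k))
Add(Function('z')(Function('F')(-2)), Mul(-1, Function('G')(Function('C')(14)))) = Add(Rational(1, 140), Mul(-1, Add(-14, Pow(14, 2), Mul(7, 14)))) = Add(Rational(1, 140), Mul(-1, Add(-14, 196, 98))) = Add(Rational(1, 140), Mul(-1, 280)) = Add(Rational(1, 140), -280) = Rational(-39199, 140)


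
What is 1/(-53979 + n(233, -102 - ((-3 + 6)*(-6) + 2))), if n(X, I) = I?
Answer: -1/54065 ≈ -1.8496e-5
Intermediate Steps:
1/(-53979 + n(233, -102 - ((-3 + 6)*(-6) + 2))) = 1/(-53979 + (-102 - ((-3 + 6)*(-6) + 2))) = 1/(-53979 + (-102 - (3*(-6) + 2))) = 1/(-53979 + (-102 - (-18 + 2))) = 1/(-53979 + (-102 - 1*(-16))) = 1/(-53979 + (-102 + 16)) = 1/(-53979 - 86) = 1/(-54065) = -1/54065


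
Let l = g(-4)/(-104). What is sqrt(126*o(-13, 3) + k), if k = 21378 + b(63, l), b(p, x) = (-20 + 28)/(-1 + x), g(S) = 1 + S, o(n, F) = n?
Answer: 2*sqrt(50320927)/101 ≈ 140.47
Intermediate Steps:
l = 3/104 (l = (1 - 4)/(-104) = -3*(-1/104) = 3/104 ≈ 0.028846)
b(p, x) = 8/(-1 + x)
k = 2158346/101 (k = 21378 + 8/(-1 + 3/104) = 21378 + 8/(-101/104) = 21378 + 8*(-104/101) = 21378 - 832/101 = 2158346/101 ≈ 21370.)
sqrt(126*o(-13, 3) + k) = sqrt(126*(-13) + 2158346/101) = sqrt(-1638 + 2158346/101) = sqrt(1992908/101) = 2*sqrt(50320927)/101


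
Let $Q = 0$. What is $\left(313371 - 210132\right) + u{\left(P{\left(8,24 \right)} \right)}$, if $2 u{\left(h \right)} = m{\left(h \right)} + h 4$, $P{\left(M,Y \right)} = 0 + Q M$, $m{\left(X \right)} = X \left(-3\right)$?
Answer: $103239$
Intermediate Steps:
$m{\left(X \right)} = - 3 X$
$P{\left(M,Y \right)} = 0$ ($P{\left(M,Y \right)} = 0 + 0 M = 0 + 0 = 0$)
$u{\left(h \right)} = \frac{h}{2}$ ($u{\left(h \right)} = \frac{- 3 h + h 4}{2} = \frac{- 3 h + 4 h}{2} = \frac{h}{2}$)
$\left(313371 - 210132\right) + u{\left(P{\left(8,24 \right)} \right)} = \left(313371 - 210132\right) + \frac{1}{2} \cdot 0 = 103239 + 0 = 103239$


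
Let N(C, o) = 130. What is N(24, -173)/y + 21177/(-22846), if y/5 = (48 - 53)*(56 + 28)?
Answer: -1186042/1199415 ≈ -0.98885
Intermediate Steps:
y = -2100 (y = 5*((48 - 53)*(56 + 28)) = 5*(-5*84) = 5*(-420) = -2100)
N(24, -173)/y + 21177/(-22846) = 130/(-2100) + 21177/(-22846) = 130*(-1/2100) + 21177*(-1/22846) = -13/210 - 21177/22846 = -1186042/1199415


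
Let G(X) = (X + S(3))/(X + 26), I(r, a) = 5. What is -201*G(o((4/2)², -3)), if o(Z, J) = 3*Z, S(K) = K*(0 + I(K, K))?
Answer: -5427/38 ≈ -142.82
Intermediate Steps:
S(K) = 5*K (S(K) = K*(0 + 5) = K*5 = 5*K)
G(X) = (15 + X)/(26 + X) (G(X) = (X + 5*3)/(X + 26) = (X + 15)/(26 + X) = (15 + X)/(26 + X))
-201*G(o((4/2)², -3)) = -201*(15 + 3*(4/2)²)/(26 + 3*(4/2)²) = -201*(15 + 3*(4*(½))²)/(26 + 3*(4*(½))²) = -201*(15 + 3*2²)/(26 + 3*2²) = -201*(15 + 3*4)/(26 + 3*4) = -201*(15 + 12)/(26 + 12) = -201*27/38 = -5427/38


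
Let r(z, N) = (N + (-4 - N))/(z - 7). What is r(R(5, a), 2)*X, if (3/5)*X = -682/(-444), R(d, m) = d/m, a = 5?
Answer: 1705/999 ≈ 1.7067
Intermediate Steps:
r(z, N) = -4/(-7 + z)
X = 1705/666 (X = 5*(-682/(-444))/3 = 5*(-682*(-1/444))/3 = (5/3)*(341/222) = 1705/666 ≈ 2.5601)
r(R(5, a), 2)*X = -4/(-7 + 5/5)*(1705/666) = -4/(-7 + 5*(⅕))*(1705/666) = -4/(-7 + 1)*(1705/666) = -4/(-6)*(1705/666) = -4*(-⅙)*(1705/666) = (⅔)*(1705/666) = 1705/999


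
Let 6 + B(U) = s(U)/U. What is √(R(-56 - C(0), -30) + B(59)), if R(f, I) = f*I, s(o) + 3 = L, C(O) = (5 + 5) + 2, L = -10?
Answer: √7079587/59 ≈ 45.097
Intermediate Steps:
C(O) = 12 (C(O) = 10 + 2 = 12)
s(o) = -13 (s(o) = -3 - 10 = -13)
R(f, I) = I*f
B(U) = -6 - 13/U
√(R(-56 - C(0), -30) + B(59)) = √(-30*(-56 - 1*12) + (-6 - 13/59)) = √(-30*(-56 - 12) + (-6 - 13*1/59)) = √(-30*(-68) + (-6 - 13/59)) = √(2040 - 367/59) = √(119993/59) = √7079587/59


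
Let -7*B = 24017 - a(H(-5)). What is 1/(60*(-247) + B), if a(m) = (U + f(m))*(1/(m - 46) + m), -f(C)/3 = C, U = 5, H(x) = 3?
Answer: -301/5494063 ≈ -5.4786e-5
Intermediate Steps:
f(C) = -3*C
a(m) = (5 - 3*m)*(m + 1/(-46 + m)) (a(m) = (5 - 3*m)*(1/(m - 46) + m) = (5 - 3*m)*(1/(-46 + m) + m) = (5 - 3*m)*(m + 1/(-46 + m)))
B = -1033243/301 (B = -(24017 - (5 - 233*3 - 3*3³ + 143*3²)/(-46 + 3))/7 = -(24017 - (5 - 699 - 3*27 + 143*9)/(-43))/7 = -(24017 - (-1)*(5 - 699 - 81 + 1287)/43)/7 = -(24017 - (-1)*512/43)/7 = -(24017 - 1*(-512/43))/7 = -(24017 + 512/43)/7 = -⅐*1033243/43 = -1033243/301 ≈ -3432.7)
1/(60*(-247) + B) = 1/(60*(-247) - 1033243/301) = 1/(-14820 - 1033243/301) = 1/(-5494063/301) = -301/5494063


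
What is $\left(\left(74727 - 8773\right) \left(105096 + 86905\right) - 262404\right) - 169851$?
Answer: $12662801699$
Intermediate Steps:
$\left(\left(74727 - 8773\right) \left(105096 + 86905\right) - 262404\right) - 169851 = \left(65954 \cdot 192001 - 262404\right) - 169851 = \left(12663233954 - 262404\right) - 169851 = 12662971550 - 169851 = 12662801699$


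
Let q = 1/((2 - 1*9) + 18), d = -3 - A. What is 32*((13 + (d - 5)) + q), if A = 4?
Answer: 384/11 ≈ 34.909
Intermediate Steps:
d = -7 (d = -3 - 1*4 = -3 - 4 = -7)
q = 1/11 (q = 1/((2 - 9) + 18) = 1/(-7 + 18) = 1/11 ≈ 0.090909)
32*((13 + (d - 5)) + q) = 32*((13 + (-7 - 5)) + 1/11) = 32*((13 - 12) + 1/11) = 32*(1 + 1/11) = 32*(12/11) = 384/11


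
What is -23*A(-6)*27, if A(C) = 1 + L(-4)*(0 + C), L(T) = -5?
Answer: -19251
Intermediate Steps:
A(C) = 1 - 5*C (A(C) = 1 - 5*(0 + C) = 1 - 5*C)
-23*A(-6)*27 = -23*(1 - 5*(-6))*27 = -23*(1 + 30)*27 = -23*31*27 = -713*27 = -19251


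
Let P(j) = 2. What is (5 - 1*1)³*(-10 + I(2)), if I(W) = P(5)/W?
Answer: -576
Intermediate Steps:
I(W) = 2/W
(5 - 1*1)³*(-10 + I(2)) = (5 - 1*1)³*(-10 + 2/2) = (5 - 1)³*(-10 + 2*(½)) = 4³*(-10 + 1) = 64*(-9) = -576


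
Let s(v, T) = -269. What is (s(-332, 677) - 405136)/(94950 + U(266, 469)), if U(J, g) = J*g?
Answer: -405405/219704 ≈ -1.8452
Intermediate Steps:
(s(-332, 677) - 405136)/(94950 + U(266, 469)) = (-269 - 405136)/(94950 + 266*469) = -405405/(94950 + 124754) = -405405/219704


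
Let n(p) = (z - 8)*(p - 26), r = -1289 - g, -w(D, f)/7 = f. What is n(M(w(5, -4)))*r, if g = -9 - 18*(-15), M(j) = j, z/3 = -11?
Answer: 127100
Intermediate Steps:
z = -33 (z = 3*(-11) = -33)
w(D, f) = -7*f
g = 261 (g = -9 + 270 = 261)
r = -1550 (r = -1289 - 1*261 = -1289 - 261 = -1550)
n(p) = 1066 - 41*p (n(p) = (-33 - 8)*(p - 26) = -41*(-26 + p) = 1066 - 41*p)
n(M(w(5, -4)))*r = (1066 - (-287)*(-4))*(-1550) = (1066 - 41*28)*(-1550) = (1066 - 1148)*(-1550) = -82*(-1550) = 127100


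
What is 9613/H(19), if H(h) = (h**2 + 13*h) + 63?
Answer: 9613/671 ≈ 14.326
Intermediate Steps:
H(h) = 63 + h**2 + 13*h
9613/H(19) = 9613/(63 + 19**2 + 13*19) = 9613/(63 + 361 + 247) = 9613/671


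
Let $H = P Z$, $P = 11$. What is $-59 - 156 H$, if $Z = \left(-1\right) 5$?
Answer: $8521$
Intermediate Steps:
$Z = -5$
$H = -55$ ($H = 11 \left(-5\right) = -55$)
$-59 - 156 H = -59 - -8580 = -59 + 8580 = 8521$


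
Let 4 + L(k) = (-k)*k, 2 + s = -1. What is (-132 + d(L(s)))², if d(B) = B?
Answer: 21025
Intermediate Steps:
s = -3 (s = -2 - 1 = -3)
L(k) = -4 - k² (L(k) = -4 + (-k)*k = -4 - k²)
(-132 + d(L(s)))² = (-132 + (-4 - 1*(-3)²))² = (-132 + (-4 - 1*9))² = (-132 + (-4 - 9))² = (-132 - 13)² = (-145)² = 21025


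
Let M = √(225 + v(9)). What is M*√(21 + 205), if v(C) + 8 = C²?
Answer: 2*√16837 ≈ 259.52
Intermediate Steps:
v(C) = -8 + C²
M = √298 (M = √(225 + (-8 + 9²)) = √(225 + (-8 + 81)) = √(225 + 73) = √298 ≈ 17.263)
M*√(21 + 205) = √298*√(21 + 205) = √298*√226 = 2*√16837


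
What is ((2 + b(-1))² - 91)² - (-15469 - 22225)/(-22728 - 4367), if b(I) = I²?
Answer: 182149086/27095 ≈ 6722.6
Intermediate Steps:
((2 + b(-1))² - 91)² - (-15469 - 22225)/(-22728 - 4367) = ((2 + (-1)²)² - 91)² - (-15469 - 22225)/(-22728 - 4367) = ((2 + 1)² - 91)² - (-37694)/(-27095) = (3² - 91)² - (-37694)*(-1)/27095 = (9 - 91)² - 1*37694/27095 = (-82)² - 37694/27095 = 6724 - 37694/27095 = 182149086/27095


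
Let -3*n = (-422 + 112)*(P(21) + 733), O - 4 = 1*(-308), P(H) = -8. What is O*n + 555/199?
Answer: -13596474335/597 ≈ -2.2775e+7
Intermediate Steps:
O = -304 (O = 4 + 1*(-308) = 4 - 308 = -304)
n = 224750/3 (n = -(-422 + 112)*(-8 + 733)/3 = -(-310)*725/3 = -1/3*(-224750) = 224750/3 ≈ 74917.)
O*n + 555/199 = -304*224750/3 + 555/199 = -68324000/3 + 555*(1/199) = -68324000/3 + 555/199 = -13596474335/597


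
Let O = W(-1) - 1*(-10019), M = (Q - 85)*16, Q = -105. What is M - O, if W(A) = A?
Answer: -13058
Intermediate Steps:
M = -3040 (M = (-105 - 85)*16 = -190*16 = -3040)
O = 10018 (O = -1 - 1*(-10019) = -1 + 10019 = 10018)
M - O = -3040 - 1*10018 = -3040 - 10018 = -13058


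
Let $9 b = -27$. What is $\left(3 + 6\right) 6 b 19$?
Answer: $-3078$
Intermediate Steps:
$b = -3$ ($b = \frac{1}{9} \left(-27\right) = -3$)
$\left(3 + 6\right) 6 b 19 = \left(3 + 6\right) 6 \left(-3\right) 19 = 9 \cdot 6 \left(-3\right) 19 = 54 \left(-3\right) 19 = \left(-162\right) 19 = -3078$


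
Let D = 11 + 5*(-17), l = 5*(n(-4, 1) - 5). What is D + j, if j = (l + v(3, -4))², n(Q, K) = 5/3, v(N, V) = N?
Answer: 1015/9 ≈ 112.78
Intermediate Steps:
n(Q, K) = 5/3 (n(Q, K) = 5*(⅓) = 5/3)
l = -50/3 (l = 5*(5/3 - 5) = 5*(-10/3) = -50/3 ≈ -16.667)
j = 1681/9 (j = (-50/3 + 3)² = (-41/3)² = 1681/9 ≈ 186.78)
D = -74 (D = 11 - 85 = -74)
D + j = -74 + 1681/9 = 1015/9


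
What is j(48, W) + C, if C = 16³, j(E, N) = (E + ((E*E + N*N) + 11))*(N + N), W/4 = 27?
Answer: 3033928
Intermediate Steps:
W = 108 (W = 4*27 = 108)
j(E, N) = 2*N*(11 + E + E² + N²) (j(E, N) = (E + ((E² + N²) + 11))*(2*N) = (E + (11 + E² + N²))*(2*N) = (11 + E + E² + N²)*(2*N) = 2*N*(11 + E + E² + N²))
C = 4096
j(48, W) + C = 2*108*(11 + 48 + 48² + 108²) + 4096 = 2*108*(11 + 48 + 2304 + 11664) + 4096 = 2*108*14027 + 4096 = 3029832 + 4096 = 3033928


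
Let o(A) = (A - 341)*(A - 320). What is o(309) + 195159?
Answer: 195511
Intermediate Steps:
o(A) = (-341 + A)*(-320 + A)
o(309) + 195159 = (109120 + 309² - 661*309) + 195159 = (109120 + 95481 - 204249) + 195159 = 352 + 195159 = 195511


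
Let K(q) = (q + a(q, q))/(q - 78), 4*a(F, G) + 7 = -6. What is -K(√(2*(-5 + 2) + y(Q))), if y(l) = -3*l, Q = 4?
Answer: -181/4068 + 299*I*√2/8136 ≈ -0.044494 + 0.051973*I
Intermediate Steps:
a(F, G) = -13/4 (a(F, G) = -7/4 + (¼)*(-6) = -7/4 - 3/2 = -13/4)
K(q) = (-13/4 + q)/(-78 + q) (K(q) = (q - 13/4)/(q - 78) = (-13/4 + q)/(-78 + q))
-K(√(2*(-5 + 2) + y(Q))) = -(-13/4 + √(2*(-5 + 2) - 3*4))/(-78 + √(2*(-5 + 2) - 3*4)) = -(-13/4 + √(2*(-3) - 12))/(-78 + √(2*(-3) - 12)) = -(-13/4 + √(-6 - 12))/(-78 + √(-6 - 12)) = -(-13/4 + √(-18))/(-78 + √(-18)) = -(-13/4 + 3*I*√2)/(-78 + 3*I*√2)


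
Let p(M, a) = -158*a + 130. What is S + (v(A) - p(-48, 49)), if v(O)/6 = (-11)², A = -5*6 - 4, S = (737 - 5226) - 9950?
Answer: -6101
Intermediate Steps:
S = -14439 (S = -4489 - 9950 = -14439)
p(M, a) = 130 - 158*a
A = -34 (A = -30 - 4 = -34)
v(O) = 726 (v(O) = 6*(-11)² = 6*121 = 726)
S + (v(A) - p(-48, 49)) = -14439 + (726 - (130 - 158*49)) = -14439 + (726 - (130 - 7742)) = -14439 + (726 - 1*(-7612)) = -14439 + (726 + 7612) = -14439 + 8338 = -6101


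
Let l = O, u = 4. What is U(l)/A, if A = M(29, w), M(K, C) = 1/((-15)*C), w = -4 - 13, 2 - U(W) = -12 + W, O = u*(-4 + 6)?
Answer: 1530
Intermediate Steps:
O = 8 (O = 4*(-4 + 6) = 4*2 = 8)
l = 8
U(W) = 14 - W (U(W) = 2 - (-12 + W) = 2 + (12 - W) = 14 - W)
w = -17
M(K, C) = -1/(15*C)
A = 1/255 (A = -1/15/(-17) = -1/15*(-1/17) = 1/255 ≈ 0.0039216)
U(l)/A = (14 - 1*8)/(1/255) = (14 - 8)*255 = 6*255 = 1530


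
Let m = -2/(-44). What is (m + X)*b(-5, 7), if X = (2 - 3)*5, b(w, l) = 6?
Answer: -327/11 ≈ -29.727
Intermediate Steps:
m = 1/22 (m = -2*(-1/44) = 1/22 ≈ 0.045455)
X = -5 (X = -1*5 = -5)
(m + X)*b(-5, 7) = (1/22 - 5)*6 = -109/22*6 = -327/11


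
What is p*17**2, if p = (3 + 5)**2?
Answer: 18496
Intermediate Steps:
p = 64 (p = 8**2 = 64)
p*17**2 = 64*17**2 = 64*289 = 18496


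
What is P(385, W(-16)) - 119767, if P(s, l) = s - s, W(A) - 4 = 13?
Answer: -119767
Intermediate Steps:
W(A) = 17 (W(A) = 4 + 13 = 17)
P(s, l) = 0
P(385, W(-16)) - 119767 = 0 - 119767 = -119767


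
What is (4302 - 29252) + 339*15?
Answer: -19865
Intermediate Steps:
(4302 - 29252) + 339*15 = -24950 + 5085 = -19865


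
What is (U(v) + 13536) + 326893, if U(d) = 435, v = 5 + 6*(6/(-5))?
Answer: 340864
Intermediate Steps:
v = -11/5 (v = 5 + 6*(6*(-⅕)) = 5 + 6*(-6/5) = 5 - 36/5 = -11/5 ≈ -2.2000)
(U(v) + 13536) + 326893 = (435 + 13536) + 326893 = 13971 + 326893 = 340864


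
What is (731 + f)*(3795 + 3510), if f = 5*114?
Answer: 9503805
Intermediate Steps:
f = 570
(731 + f)*(3795 + 3510) = (731 + 570)*(3795 + 3510) = 1301*7305 = 9503805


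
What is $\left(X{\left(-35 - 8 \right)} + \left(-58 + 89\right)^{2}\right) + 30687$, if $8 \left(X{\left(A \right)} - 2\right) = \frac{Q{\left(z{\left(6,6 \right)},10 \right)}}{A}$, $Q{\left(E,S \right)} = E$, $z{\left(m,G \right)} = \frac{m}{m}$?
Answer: $\frac{10887599}{344} \approx 31650.0$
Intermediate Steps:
$z{\left(m,G \right)} = 1$
$X{\left(A \right)} = 2 + \frac{1}{8 A}$ ($X{\left(A \right)} = 2 + \frac{1 \frac{1}{A}}{8} = 2 + \frac{1}{8 A}$)
$\left(X{\left(-35 - 8 \right)} + \left(-58 + 89\right)^{2}\right) + 30687 = \left(\left(2 + \frac{1}{8 \left(-35 - 8\right)}\right) + \left(-58 + 89\right)^{2}\right) + 30687 = \left(\left(2 + \frac{1}{8 \left(-35 - 8\right)}\right) + 31^{2}\right) + 30687 = \left(\left(2 + \frac{1}{8 \left(-43\right)}\right) + 961\right) + 30687 = \left(\left(2 + \frac{1}{8} \left(- \frac{1}{43}\right)\right) + 961\right) + 30687 = \left(\left(2 - \frac{1}{344}\right) + 961\right) + 30687 = \left(\frac{687}{344} + 961\right) + 30687 = \frac{331271}{344} + 30687 = \frac{10887599}{344}$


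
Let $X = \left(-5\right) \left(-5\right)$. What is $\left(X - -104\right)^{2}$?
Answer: $16641$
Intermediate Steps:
$X = 25$
$\left(X - -104\right)^{2} = \left(25 - -104\right)^{2} = \left(25 + 104\right)^{2} = 129^{2} = 16641$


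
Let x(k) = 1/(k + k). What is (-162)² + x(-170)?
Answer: 8922959/340 ≈ 26244.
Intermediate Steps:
x(k) = 1/(2*k)
(-162)² + x(-170) = (-162)² + (½)/(-170) = 26244 + (½)*(-1/170) = 26244 - 1/340 = 8922959/340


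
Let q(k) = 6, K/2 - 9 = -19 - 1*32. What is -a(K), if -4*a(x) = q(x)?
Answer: 3/2 ≈ 1.5000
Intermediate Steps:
K = -84 (K = 18 + 2*(-19 - 1*32) = 18 + 2*(-19 - 32) = 18 + 2*(-51) = 18 - 102 = -84)
a(x) = -3/2 (a(x) = -¼*6 = -3/2)
-a(K) = -1*(-3/2) = 3/2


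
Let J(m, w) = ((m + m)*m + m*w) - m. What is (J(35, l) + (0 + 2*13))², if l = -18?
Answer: 3279721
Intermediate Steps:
J(m, w) = -m + 2*m² + m*w (J(m, w) = ((2*m)*m + m*w) - m = (2*m² + m*w) - m = -m + 2*m² + m*w)
(J(35, l) + (0 + 2*13))² = (35*(-1 - 18 + 2*35) + (0 + 2*13))² = (35*(-1 - 18 + 70) + (0 + 26))² = (35*51 + 26)² = (1785 + 26)² = 1811² = 3279721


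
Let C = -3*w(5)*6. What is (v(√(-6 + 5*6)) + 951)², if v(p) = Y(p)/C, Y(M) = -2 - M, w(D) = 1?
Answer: (8560 + √6)²/81 ≈ 9.0513e+5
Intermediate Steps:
C = -18 (C = -3*6 = -18)
v(p) = ⅑ + p/18 (v(p) = (-2 - p)/(-18) = (-2 - p)*(-1/18) = ⅑ + p/18)
(v(√(-6 + 5*6)) + 951)² = ((⅑ + √(-6 + 5*6)/18) + 951)² = ((⅑ + √(-6 + 30)/18) + 951)² = ((⅑ + √24/18) + 951)² = ((⅑ + (2*√6)/18) + 951)² = ((⅑ + √6/9) + 951)² = (8560/9 + √6/9)²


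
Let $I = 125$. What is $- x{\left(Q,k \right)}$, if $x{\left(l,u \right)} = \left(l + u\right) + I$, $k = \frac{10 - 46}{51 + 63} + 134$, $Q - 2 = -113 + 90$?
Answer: $- \frac{4516}{19} \approx -237.68$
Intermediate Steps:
$Q = -21$ ($Q = 2 + \left(-113 + 90\right) = 2 - 23 = -21$)
$k = \frac{2540}{19}$ ($k = - \frac{36}{114} + 134 = \left(-36\right) \frac{1}{114} + 134 = - \frac{6}{19} + 134 = \frac{2540}{19} \approx 133.68$)
$x{\left(l,u \right)} = 125 + l + u$ ($x{\left(l,u \right)} = \left(l + u\right) + 125 = 125 + l + u$)
$- x{\left(Q,k \right)} = - (125 - 21 + \frac{2540}{19}) = \left(-1\right) \frac{4516}{19} = - \frac{4516}{19}$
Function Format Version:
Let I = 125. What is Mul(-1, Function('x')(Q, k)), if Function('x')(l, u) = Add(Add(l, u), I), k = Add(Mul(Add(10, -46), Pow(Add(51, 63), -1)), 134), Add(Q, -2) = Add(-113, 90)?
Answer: Rational(-4516, 19) ≈ -237.68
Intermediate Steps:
Q = -21 (Q = Add(2, Add(-113, 90)) = Add(2, -23) = -21)
k = Rational(2540, 19) (k = Add(Mul(-36, Pow(114, -1)), 134) = Add(Mul(-36, Rational(1, 114)), 134) = Add(Rational(-6, 19), 134) = Rational(2540, 19) ≈ 133.68)
Function('x')(l, u) = Add(125, l, u) (Function('x')(l, u) = Add(Add(l, u), 125) = Add(125, l, u))
Mul(-1, Function('x')(Q, k)) = Mul(-1, Add(125, -21, Rational(2540, 19))) = Mul(-1, Rational(4516, 19)) = Rational(-4516, 19)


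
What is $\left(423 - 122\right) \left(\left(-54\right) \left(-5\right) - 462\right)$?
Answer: $-57792$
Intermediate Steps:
$\left(423 - 122\right) \left(\left(-54\right) \left(-5\right) - 462\right) = 301 \left(270 - 462\right) = 301 \left(-192\right) = -57792$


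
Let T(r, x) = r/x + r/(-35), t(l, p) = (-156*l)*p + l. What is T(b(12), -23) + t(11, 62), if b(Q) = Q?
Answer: -85637401/805 ≈ -1.0638e+5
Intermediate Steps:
t(l, p) = l - 156*l*p (t(l, p) = -156*l*p + l = l - 156*l*p)
T(r, x) = -r/35 + r/x (T(r, x) = r/x + r*(-1/35) = r/x - r/35 = -r/35 + r/x)
T(b(12), -23) + t(11, 62) = (-1/35*12 + 12/(-23)) + 11*(1 - 156*62) = (-12/35 + 12*(-1/23)) + 11*(1 - 9672) = (-12/35 - 12/23) + 11*(-9671) = -696/805 - 106381 = -85637401/805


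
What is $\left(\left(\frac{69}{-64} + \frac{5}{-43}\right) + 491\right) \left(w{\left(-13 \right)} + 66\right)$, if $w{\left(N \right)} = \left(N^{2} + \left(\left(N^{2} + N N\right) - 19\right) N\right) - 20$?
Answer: $- \frac{1325029935}{688} \approx -1.9259 \cdot 10^{6}$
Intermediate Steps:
$w{\left(N \right)} = -20 + N^{2} + N \left(-19 + 2 N^{2}\right)$ ($w{\left(N \right)} = \left(N^{2} + \left(\left(N^{2} + N^{2}\right) - 19\right) N\right) - 20 = \left(N^{2} + \left(2 N^{2} - 19\right) N\right) - 20 = \left(N^{2} + \left(-19 + 2 N^{2}\right) N\right) - 20 = \left(N^{2} + N \left(-19 + 2 N^{2}\right)\right) - 20 = -20 + N^{2} + N \left(-19 + 2 N^{2}\right)$)
$\left(\left(\frac{69}{-64} + \frac{5}{-43}\right) + 491\right) \left(w{\left(-13 \right)} + 66\right) = \left(\left(\frac{69}{-64} + \frac{5}{-43}\right) + 491\right) \left(\left(-20 + \left(-13\right)^{2} - -247 + 2 \left(-13\right)^{3}\right) + 66\right) = \left(\left(69 \left(- \frac{1}{64}\right) + 5 \left(- \frac{1}{43}\right)\right) + 491\right) \left(\left(-20 + 169 + 247 + 2 \left(-2197\right)\right) + 66\right) = \left(\left(- \frac{69}{64} - \frac{5}{43}\right) + 491\right) \left(\left(-20 + 169 + 247 - 4394\right) + 66\right) = \left(- \frac{3287}{2752} + 491\right) \left(-3998 + 66\right) = \frac{1347945}{2752} \left(-3932\right) = - \frac{1325029935}{688}$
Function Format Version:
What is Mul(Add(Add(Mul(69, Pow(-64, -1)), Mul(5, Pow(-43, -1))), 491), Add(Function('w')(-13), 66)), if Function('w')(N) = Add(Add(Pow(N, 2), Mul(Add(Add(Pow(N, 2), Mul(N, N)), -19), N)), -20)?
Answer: Rational(-1325029935, 688) ≈ -1.9259e+6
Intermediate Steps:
Function('w')(N) = Add(-20, Pow(N, 2), Mul(N, Add(-19, Mul(2, Pow(N, 2))))) (Function('w')(N) = Add(Add(Pow(N, 2), Mul(Add(Add(Pow(N, 2), Pow(N, 2)), -19), N)), -20) = Add(Add(Pow(N, 2), Mul(Add(Mul(2, Pow(N, 2)), -19), N)), -20) = Add(Add(Pow(N, 2), Mul(Add(-19, Mul(2, Pow(N, 2))), N)), -20) = Add(Add(Pow(N, 2), Mul(N, Add(-19, Mul(2, Pow(N, 2))))), -20) = Add(-20, Pow(N, 2), Mul(N, Add(-19, Mul(2, Pow(N, 2))))))
Mul(Add(Add(Mul(69, Pow(-64, -1)), Mul(5, Pow(-43, -1))), 491), Add(Function('w')(-13), 66)) = Mul(Add(Add(Mul(69, Pow(-64, -1)), Mul(5, Pow(-43, -1))), 491), Add(Add(-20, Pow(-13, 2), Mul(-19, -13), Mul(2, Pow(-13, 3))), 66)) = Mul(Add(Add(Mul(69, Rational(-1, 64)), Mul(5, Rational(-1, 43))), 491), Add(Add(-20, 169, 247, Mul(2, -2197)), 66)) = Mul(Add(Add(Rational(-69, 64), Rational(-5, 43)), 491), Add(Add(-20, 169, 247, -4394), 66)) = Mul(Add(Rational(-3287, 2752), 491), Add(-3998, 66)) = Mul(Rational(1347945, 2752), -3932) = Rational(-1325029935, 688)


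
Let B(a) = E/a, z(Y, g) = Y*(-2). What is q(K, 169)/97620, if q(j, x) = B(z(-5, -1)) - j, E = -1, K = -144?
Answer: 1439/976200 ≈ 0.0014741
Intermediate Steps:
z(Y, g) = -2*Y
B(a) = -1/a
q(j, x) = -⅒ - j (q(j, x) = -1/((-2*(-5))) - j = -1/10 - j = -1*⅒ - j = -⅒ - j)
q(K, 169)/97620 = (-⅒ - 1*(-144))/97620 = (-⅒ + 144)*(1/97620) = (1439/10)*(1/97620) = 1439/976200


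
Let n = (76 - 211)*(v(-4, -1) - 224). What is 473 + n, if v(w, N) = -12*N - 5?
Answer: 29768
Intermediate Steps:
v(w, N) = -5 - 12*N
n = 29295 (n = (76 - 211)*((-5 - 12*(-1)) - 224) = -135*((-5 + 12) - 224) = -135*(7 - 224) = -135*(-217) = 29295)
473 + n = 473 + 29295 = 29768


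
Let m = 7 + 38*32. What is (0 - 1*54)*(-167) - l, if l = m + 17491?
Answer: -9696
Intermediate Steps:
m = 1223 (m = 7 + 1216 = 1223)
l = 18714 (l = 1223 + 17491 = 18714)
(0 - 1*54)*(-167) - l = (0 - 1*54)*(-167) - 1*18714 = (0 - 54)*(-167) - 18714 = -54*(-167) - 18714 = 9018 - 18714 = -9696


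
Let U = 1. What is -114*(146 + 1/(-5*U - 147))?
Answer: -66573/4 ≈ -16643.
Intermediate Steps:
-114*(146 + 1/(-5*U - 147)) = -114*(146 + 1/(-5*1 - 147)) = -114*(146 + 1/(-5 - 147)) = -114*(146 + 1/(-152)) = -114*(146 - 1/152) = -114*22191/152 = -66573/4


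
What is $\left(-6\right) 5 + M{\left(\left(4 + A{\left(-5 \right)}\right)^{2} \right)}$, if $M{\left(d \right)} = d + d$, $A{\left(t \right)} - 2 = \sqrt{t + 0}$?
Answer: $32 + 24 i \sqrt{5} \approx 32.0 + 53.666 i$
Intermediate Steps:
$A{\left(t \right)} = 2 + \sqrt{t}$ ($A{\left(t \right)} = 2 + \sqrt{t + 0} = 2 + \sqrt{t}$)
$M{\left(d \right)} = 2 d$
$\left(-6\right) 5 + M{\left(\left(4 + A{\left(-5 \right)}\right)^{2} \right)} = \left(-6\right) 5 + 2 \left(4 + \left(2 + \sqrt{-5}\right)\right)^{2} = -30 + 2 \left(4 + \left(2 + i \sqrt{5}\right)\right)^{2} = -30 + 2 \left(6 + i \sqrt{5}\right)^{2}$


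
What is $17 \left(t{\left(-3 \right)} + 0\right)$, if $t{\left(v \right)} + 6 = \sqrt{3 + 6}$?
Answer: $-51$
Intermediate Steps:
$t{\left(v \right)} = -3$ ($t{\left(v \right)} = -6 + \sqrt{3 + 6} = -6 + \sqrt{9} = -6 + 3 = -3$)
$17 \left(t{\left(-3 \right)} + 0\right) = 17 \left(-3 + 0\right) = 17 \left(-3\right) = -51$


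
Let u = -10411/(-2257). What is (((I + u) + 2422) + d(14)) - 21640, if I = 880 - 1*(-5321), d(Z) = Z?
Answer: -29337360/2257 ≈ -12998.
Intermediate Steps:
I = 6201 (I = 880 + 5321 = 6201)
u = 10411/2257 (u = -10411*(-1/2257) = 10411/2257 ≈ 4.6128)
(((I + u) + 2422) + d(14)) - 21640 = (((6201 + 10411/2257) + 2422) + 14) - 21640 = ((14006068/2257 + 2422) + 14) - 21640 = (19472522/2257 + 14) - 21640 = 19504120/2257 - 21640 = -29337360/2257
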